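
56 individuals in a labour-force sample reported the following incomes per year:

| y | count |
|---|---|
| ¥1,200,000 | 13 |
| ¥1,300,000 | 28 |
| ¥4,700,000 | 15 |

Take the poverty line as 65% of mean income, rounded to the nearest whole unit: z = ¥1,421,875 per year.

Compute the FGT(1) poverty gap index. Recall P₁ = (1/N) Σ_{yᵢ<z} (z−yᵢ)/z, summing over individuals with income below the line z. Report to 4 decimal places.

0.0791

Incomes under z: 13×¥1,200,000, 28×¥1,300,000 (q = 41 of N = 56).
Shortfall ratios: (1421875−1200000)/1421875 = 0.1560 (×13); (1421875−1300000)/1421875 = 0.0857 (×28).
Sum of shortfalls = 4.428571; P₁ averages over all N: 4.428571 / 56 = 0.0791.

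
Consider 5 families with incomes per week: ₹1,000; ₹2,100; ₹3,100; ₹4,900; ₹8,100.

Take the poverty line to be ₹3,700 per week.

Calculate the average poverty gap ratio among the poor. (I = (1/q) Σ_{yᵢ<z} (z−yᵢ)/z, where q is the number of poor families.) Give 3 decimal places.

Poor units: ₹1,000, ₹2,100, ₹3,100 (q = 3 of N = 5).
Relative gaps: 0.7297, 0.4324, 0.1622; sum = 1.324324.
I averages over the q = 3 poor units only: 1.324324 / 3 = 0.441.

0.441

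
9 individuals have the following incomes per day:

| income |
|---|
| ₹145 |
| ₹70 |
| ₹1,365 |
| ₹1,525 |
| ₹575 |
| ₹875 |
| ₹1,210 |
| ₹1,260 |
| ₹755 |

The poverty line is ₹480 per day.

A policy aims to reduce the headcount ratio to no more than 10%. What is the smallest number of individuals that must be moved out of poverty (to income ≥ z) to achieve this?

2

Currently q = 2 of N = 9 are below the line (H = 0.222).
A headcount ratio of at most 10% allows at most ⌊0.10 × 9⌋ = 0 poor individuals.
So at least 2 − 0 = 2 must be lifted.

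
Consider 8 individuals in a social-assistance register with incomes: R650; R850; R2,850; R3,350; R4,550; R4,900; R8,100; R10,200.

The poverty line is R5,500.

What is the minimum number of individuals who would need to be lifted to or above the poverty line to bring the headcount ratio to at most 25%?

Currently q = 6 of N = 8 are below the line (H = 0.750).
A headcount ratio of at most 25% allows at most ⌊0.25 × 8⌋ = 2 poor individuals.
So at least 6 − 2 = 4 must be lifted.

4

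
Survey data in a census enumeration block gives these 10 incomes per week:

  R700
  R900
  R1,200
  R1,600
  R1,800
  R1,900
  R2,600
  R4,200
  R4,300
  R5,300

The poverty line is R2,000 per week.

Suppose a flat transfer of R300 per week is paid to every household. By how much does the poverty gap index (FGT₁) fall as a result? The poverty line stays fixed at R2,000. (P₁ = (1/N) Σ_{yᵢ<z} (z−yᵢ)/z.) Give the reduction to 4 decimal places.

0.0750

Before: below the line — R700, R900, R1,200, R1,600, R1,800, R1,900; poverty gap index (FGT₁) = 0.195000.
After the R300 transfer: below the line — R1,000, R1,200, R1,500, R1,900; poverty gap index (FGT₁) = 0.120000.
Reduction = 0.195000 − 0.120000 = 0.0750.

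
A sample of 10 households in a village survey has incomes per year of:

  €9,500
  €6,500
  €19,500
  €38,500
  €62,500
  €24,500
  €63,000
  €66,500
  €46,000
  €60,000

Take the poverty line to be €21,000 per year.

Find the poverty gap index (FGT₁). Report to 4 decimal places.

0.1310

Incomes under z: €6,500, €9,500, €19,500 (q = 3 of N = 10).
Normalized shortfalls: (21000−6500)/21000 = 0.6905; (21000−9500)/21000 = 0.5476; (21000−19500)/21000 = 0.0714.
Sum of shortfalls = 1.309524; P₁ averages over all N: 1.309524 / 10 = 0.1310.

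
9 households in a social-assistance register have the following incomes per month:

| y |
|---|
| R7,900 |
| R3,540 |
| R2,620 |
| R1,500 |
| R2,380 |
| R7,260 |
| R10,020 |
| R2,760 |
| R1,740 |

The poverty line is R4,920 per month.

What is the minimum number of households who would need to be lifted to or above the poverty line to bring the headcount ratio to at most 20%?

Currently q = 6 of N = 9 are below the line (H = 0.667).
A headcount ratio of at most 20% allows at most ⌊0.20 × 9⌋ = 1 poor households.
So at least 6 − 1 = 5 must be lifted.

5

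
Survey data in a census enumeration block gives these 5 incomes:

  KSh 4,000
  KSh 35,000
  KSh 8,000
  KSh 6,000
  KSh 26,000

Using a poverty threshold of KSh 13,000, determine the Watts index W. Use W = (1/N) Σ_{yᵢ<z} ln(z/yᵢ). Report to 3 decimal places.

0.487

Below the line: KSh 4,000, KSh 6,000, KSh 8,000 (q = 3 of N = 5).
Log gaps: ln(13000/4000) = 1.1787; ln(13000/6000) = 0.7732; ln(13000/8000) = 0.4855.
W = 2.437353 / 5 = 0.487.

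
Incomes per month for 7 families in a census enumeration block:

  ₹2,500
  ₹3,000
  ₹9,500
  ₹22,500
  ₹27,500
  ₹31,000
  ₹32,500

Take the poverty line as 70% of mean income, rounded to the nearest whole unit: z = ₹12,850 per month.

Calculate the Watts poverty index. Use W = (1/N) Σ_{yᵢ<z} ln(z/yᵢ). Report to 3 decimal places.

Below the line: ₹2,500, ₹3,000, ₹9,500 (q = 3 of N = 7).
ln(z/y) terms: ln(12850/2500) = 1.6371; ln(12850/3000) = 1.4547; ln(12850/9500) = 0.3021.
W = 3.393837 / 7 = 0.485.

0.485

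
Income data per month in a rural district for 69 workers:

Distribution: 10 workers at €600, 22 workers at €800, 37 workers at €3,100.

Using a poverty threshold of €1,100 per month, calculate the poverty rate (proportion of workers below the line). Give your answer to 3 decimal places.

0.464

32 of the 69 workers have income below €1,100.
H = 32/69 = 0.464.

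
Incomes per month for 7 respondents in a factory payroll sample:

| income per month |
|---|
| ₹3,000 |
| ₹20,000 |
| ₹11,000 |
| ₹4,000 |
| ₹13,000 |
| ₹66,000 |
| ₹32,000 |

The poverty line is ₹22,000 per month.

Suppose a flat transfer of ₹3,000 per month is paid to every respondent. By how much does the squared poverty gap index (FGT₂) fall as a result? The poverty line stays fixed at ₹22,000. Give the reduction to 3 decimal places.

Before: below the line — ₹3,000, ₹4,000, ₹11,000, ₹13,000, ₹20,000; squared poverty gap index (FGT₂) = 0.26299.
After the ₹3,000 transfer: below the line — ₹6,000, ₹7,000, ₹14,000, ₹16,000; squared poverty gap index (FGT₂) = 0.17149.
Reduction = 0.26299 − 0.17149 = 0.091.

0.091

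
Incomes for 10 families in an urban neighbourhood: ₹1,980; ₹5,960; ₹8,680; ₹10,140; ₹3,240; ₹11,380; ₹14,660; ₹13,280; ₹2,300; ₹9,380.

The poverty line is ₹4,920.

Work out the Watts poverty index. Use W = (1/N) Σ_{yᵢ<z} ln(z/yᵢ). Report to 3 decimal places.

Below z: ₹1,980, ₹2,300, ₹3,240 (q = 3 of N = 10).
Log gaps: ln(4920/1980) = 0.9102; ln(4920/2300) = 0.7604; ln(4920/3240) = 0.4177.
W = 2.088346 / 10 = 0.209.

0.209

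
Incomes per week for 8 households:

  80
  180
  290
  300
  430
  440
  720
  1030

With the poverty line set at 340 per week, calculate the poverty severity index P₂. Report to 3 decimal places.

0.105

Poor units: 80, 180, 290, 300 (q = 4 of N = 8).
Relative gaps: (340−80)/340 = 0.7647; (340−180)/340 = 0.4706; (340−290)/340 = 0.1471; (340−300)/340 = 0.1176.
Squared: 0.5848; 0.2215; 0.0216; 0.0138.
Sum = 0.841696; P₂ = 0.841696 / 8 = 0.105.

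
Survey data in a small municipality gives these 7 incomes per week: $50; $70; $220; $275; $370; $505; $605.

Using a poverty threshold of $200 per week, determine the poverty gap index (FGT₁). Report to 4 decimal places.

0.2000

Below the line: $50, $70 (q = 2 of N = 7).
Normalized shortfalls: (200−50)/200 = 0.7500; (200−70)/200 = 0.6500.
Sum of shortfalls = 1.400000; P₁ averages over all N: 1.400000 / 7 = 0.2000.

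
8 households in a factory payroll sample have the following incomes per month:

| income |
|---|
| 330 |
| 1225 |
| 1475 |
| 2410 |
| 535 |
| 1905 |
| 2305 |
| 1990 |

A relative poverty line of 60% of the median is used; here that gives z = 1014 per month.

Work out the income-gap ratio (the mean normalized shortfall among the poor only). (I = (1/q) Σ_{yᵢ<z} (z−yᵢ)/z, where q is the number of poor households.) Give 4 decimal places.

0.5735

Below z: 330, 535 (q = 2 of N = 8).
Shortfall ratios (z−y)/z: 0.6746, 0.4724; sum = 1.146943.
I averages over the q = 2 poor units only: 1.146943 / 2 = 0.5735.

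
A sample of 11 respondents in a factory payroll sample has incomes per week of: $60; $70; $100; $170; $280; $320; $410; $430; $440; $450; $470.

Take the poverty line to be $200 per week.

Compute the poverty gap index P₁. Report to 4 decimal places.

Incomes under z: $60, $70, $100, $170 (q = 4 of N = 11).
Relative gaps: (200−60)/200 = 0.7000; (200−70)/200 = 0.6500; (200−100)/200 = 0.5000; (200−170)/200 = 0.1500.
Σ = 2.000000. Dividing by the full population N = 11 gives P₁ = 0.1818.

0.1818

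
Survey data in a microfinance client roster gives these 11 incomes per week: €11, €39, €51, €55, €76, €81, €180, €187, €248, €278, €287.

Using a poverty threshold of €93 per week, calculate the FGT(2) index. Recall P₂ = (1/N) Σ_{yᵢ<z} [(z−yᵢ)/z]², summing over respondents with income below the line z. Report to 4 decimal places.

0.1396

Below the line: €11, €39, €51, €55, €76, €81 (q = 6 of N = 11).
Normalized shortfalls: (93−11)/93 = 0.8817; (93−39)/93 = 0.5806; (93−51)/93 = 0.4516; (93−55)/93 = 0.4086; (93−76)/93 = 0.1828; (93−81)/93 = 0.1290.
Squared: 0.7774; 0.3371; 0.2040; 0.1670; 0.0334; 0.0166.
Sum = 1.535553; P₂ = 1.535553 / 11 = 0.1396.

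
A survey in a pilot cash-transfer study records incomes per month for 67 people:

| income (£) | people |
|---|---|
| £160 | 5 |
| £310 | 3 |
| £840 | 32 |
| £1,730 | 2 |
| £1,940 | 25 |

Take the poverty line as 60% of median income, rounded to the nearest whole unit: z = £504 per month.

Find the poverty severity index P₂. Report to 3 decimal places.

0.041

Below z: 5×£160, 3×£310 (q = 8 of N = 67).
Normalized shortfalls: (504−160)/504 = 0.6825 (×5); (504−310)/504 = 0.3849 (×3).
Squared: 0.4659 (×5); 0.1482 (×3).
Sum = 2.773794; P₂ = 2.773794 / 67 = 0.041.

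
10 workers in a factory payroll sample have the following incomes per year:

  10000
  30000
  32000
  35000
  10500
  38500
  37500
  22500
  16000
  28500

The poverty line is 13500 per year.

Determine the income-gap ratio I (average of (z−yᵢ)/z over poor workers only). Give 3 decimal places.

0.241

Incomes under z: 10000, 10500 (q = 2 of N = 10).
Relative gaps: 0.2593, 0.2222; sum = 0.481481.
The income-gap ratio divides by q (the poor only): 0.481481 / 2 = 0.241.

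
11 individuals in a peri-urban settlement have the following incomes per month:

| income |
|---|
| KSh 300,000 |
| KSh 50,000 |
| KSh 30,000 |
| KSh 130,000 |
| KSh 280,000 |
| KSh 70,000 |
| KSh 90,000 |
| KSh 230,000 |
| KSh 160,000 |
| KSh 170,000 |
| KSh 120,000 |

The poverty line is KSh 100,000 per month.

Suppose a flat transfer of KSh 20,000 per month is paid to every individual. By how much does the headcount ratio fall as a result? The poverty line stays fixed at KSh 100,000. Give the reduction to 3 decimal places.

Before: below the line — KSh 30,000, KSh 50,000, KSh 70,000, KSh 90,000; headcount ratio = 0.36364.
After the KSh 20,000 transfer: below the line — KSh 50,000, KSh 70,000, KSh 90,000; headcount ratio = 0.27273.
Reduction = 0.36364 − 0.27273 = 0.091.

0.091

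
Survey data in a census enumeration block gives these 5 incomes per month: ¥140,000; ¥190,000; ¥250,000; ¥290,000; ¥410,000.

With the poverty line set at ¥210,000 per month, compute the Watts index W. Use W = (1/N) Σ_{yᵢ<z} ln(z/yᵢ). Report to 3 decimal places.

0.101

Below the line: ¥140,000, ¥190,000 (q = 2 of N = 5).
ln(z/y) terms: ln(210000/140000) = 0.4055; ln(210000/190000) = 0.1001.
W = 0.505549 / 5 = 0.101.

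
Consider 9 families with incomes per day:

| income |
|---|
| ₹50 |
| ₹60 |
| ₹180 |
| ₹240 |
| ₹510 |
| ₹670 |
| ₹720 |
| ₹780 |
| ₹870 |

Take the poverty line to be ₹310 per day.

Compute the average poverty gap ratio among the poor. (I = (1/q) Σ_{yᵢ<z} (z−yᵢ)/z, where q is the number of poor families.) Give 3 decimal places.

Below z: ₹50, ₹60, ₹180, ₹240 (q = 4 of N = 9).
Shortfall ratios (z−y)/z: 0.8387, 0.8065, 0.4194, 0.2258; sum = 2.290323.
The income-gap ratio divides by q (the poor only): 2.290323 / 4 = 0.573.

0.573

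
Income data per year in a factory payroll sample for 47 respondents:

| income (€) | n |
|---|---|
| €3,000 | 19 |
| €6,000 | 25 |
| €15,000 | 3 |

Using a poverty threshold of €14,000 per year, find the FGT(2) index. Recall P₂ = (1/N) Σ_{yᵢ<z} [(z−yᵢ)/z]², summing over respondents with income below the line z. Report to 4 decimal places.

0.4233

Poor units: 19×€3,000, 25×€6,000 (q = 44 of N = 47).
Gap ratios (z−y)/z: (14000−3000)/14000 = 0.7857 (×19); (14000−6000)/14000 = 0.5714 (×25).
Squared: 0.6173 (×19); 0.3265 (×25).
Sum = 19.892857; P₂ = 19.892857 / 47 = 0.4233.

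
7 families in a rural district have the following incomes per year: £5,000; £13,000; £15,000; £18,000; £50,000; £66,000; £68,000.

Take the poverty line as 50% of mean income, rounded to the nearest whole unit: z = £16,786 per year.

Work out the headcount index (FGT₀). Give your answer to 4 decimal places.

0.4286

3 of the 7 families have income below £16,786.
H = 3/7 = 0.4286.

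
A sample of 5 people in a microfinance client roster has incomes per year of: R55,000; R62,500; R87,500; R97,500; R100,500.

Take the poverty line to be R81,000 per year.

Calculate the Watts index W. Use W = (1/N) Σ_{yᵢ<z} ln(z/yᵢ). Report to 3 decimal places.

0.129

Below z: R55,000, R62,500 (q = 2 of N = 5).
Log shortfalls: ln(81000/55000) = 0.3871; ln(81000/62500) = 0.2593.
W = 0.646399 / 5 = 0.129.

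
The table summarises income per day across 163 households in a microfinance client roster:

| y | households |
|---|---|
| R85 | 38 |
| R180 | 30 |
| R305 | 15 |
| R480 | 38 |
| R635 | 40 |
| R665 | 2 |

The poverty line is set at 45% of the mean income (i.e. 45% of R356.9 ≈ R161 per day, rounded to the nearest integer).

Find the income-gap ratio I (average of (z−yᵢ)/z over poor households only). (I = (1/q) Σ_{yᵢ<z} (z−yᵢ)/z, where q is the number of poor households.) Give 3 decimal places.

Poor units: 38×R85 (q = 38 of N = 163).
Shortfall ratios (z−y)/z: 0.4720 (×38); sum = 17.937888.
I averages over the q = 38 poor units only: 17.937888 / 38 = 0.472.

0.472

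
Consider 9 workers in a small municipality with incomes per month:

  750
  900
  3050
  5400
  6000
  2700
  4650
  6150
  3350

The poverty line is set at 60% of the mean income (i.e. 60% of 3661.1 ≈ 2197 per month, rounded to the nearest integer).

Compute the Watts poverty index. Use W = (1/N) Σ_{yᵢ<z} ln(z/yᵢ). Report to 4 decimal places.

0.2186

Below the line: 750, 900 (q = 2 of N = 9).
Log shortfalls: ln(2197/750) = 1.0748; ln(2197/900) = 0.8925.
W = 1.967228 / 9 = 0.2186.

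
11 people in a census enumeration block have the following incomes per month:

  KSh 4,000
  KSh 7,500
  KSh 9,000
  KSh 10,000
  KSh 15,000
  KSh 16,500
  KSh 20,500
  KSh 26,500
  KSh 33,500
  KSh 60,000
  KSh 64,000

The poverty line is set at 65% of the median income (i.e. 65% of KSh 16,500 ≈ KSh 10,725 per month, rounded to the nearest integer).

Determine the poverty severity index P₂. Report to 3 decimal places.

0.047

Poor units: KSh 4,000, KSh 7,500, KSh 9,000, KSh 10,000 (q = 4 of N = 11).
Gap ratios (z−y)/z: (10725−4000)/10725 = 0.6270; (10725−7500)/10725 = 0.3007; (10725−9000)/10725 = 0.1608; (10725−10000)/10725 = 0.0676.
Squared: 0.3932; 0.0904; 0.0259; 0.0046.
Sum = 0.514038; P₂ = 0.514038 / 11 = 0.047.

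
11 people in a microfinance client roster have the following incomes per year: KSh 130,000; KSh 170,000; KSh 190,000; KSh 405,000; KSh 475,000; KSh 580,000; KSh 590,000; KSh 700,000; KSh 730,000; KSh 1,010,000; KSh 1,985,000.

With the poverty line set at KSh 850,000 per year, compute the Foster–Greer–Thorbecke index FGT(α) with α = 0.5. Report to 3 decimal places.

0.545

Incomes under z: KSh 130,000, KSh 170,000, KSh 190,000, KSh 405,000, KSh 475,000, KSh 580,000, KSh 590,000, KSh 700,000, KSh 730,000 (q = 9 of N = 11).
Shortfall ratios: (850000−130000)/850000 = 0.8471; (850000−170000)/850000 = 0.8000; (850000−190000)/850000 = 0.7765; (850000−405000)/850000 = 0.5235; (850000−475000)/850000 = 0.4412; (850000−580000)/850000 = 0.3176; (850000−590000)/850000 = 0.3059; (850000−700000)/850000 = 0.1765; (850000−730000)/850000 = 0.1412.
Raised to α = 0.5: 0.92036; 0.89443; 0.88118; 0.72355; 0.66421; 0.56360; 0.55307; 0.42008; 0.37573.
Sum = 5.996212; FGT(0.5) = 5.996212 / 11 = 0.545.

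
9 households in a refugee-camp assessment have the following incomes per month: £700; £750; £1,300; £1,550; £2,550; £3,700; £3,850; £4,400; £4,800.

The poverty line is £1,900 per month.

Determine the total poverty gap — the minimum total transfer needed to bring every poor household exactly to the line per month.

Below the line: £700, £750, £1,300, £1,550 (q = 4 of N = 9).
Individual gaps: 1900−700 = 1200; 1900−750 = 1150; 1900−1300 = 600; 1900−1550 = 350.
Aggregate gap = £3,300.

£3,300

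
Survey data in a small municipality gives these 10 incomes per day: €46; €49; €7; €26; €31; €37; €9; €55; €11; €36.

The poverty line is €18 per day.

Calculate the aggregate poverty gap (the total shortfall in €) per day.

Below z: €7, €9, €11 (q = 3 of N = 10).
Individual gaps: 18−7 = 11; 18−9 = 9; 18−11 = 7.
Aggregate gap = €27.

€27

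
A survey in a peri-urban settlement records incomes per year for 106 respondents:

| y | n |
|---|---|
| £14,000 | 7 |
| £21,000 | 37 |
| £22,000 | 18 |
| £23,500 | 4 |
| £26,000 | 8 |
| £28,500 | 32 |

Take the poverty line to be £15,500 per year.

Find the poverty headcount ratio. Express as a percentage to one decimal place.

7 of the 106 respondents have income below £15,500.
H = 7/106 = 6.6%.

6.6%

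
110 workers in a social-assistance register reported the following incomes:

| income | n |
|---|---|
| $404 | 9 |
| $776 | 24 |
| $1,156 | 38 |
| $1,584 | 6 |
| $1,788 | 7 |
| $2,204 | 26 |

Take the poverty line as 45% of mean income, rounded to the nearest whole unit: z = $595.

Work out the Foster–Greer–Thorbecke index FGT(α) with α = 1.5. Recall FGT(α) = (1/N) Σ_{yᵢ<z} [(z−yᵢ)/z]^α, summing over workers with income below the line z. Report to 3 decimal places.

0.015

Incomes under z: 9×$404 (q = 9 of N = 110).
Shortfall ratios: (595−404)/595 = 0.3210 (×9).
Raised to α = 1.5: 0.18188 (×9).
Sum = 1.636881; FGT(1.5) = 1.636881 / 110 = 0.015.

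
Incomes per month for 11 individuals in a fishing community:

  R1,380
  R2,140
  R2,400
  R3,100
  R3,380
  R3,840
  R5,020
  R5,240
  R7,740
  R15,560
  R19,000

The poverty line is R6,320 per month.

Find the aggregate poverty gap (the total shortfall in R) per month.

Poor units: R1,380, R2,140, R2,400, R3,100, R3,380, R3,840, R5,020, R5,240 (q = 8 of N = 11).
Individual gaps: 6320−1380 = 4940; 6320−2140 = 4180; 6320−2400 = 3920; 6320−3100 = 3220; 6320−3380 = 2940; 6320−3840 = 2480; 6320−5020 = 1300; 6320−5240 = 1080.
Aggregate gap = R24,060.

R24,060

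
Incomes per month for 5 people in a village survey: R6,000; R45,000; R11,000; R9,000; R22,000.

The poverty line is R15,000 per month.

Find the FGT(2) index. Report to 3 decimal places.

Incomes under z: R6,000, R9,000, R11,000 (q = 3 of N = 5).
Gap ratios (z−y)/z: (15000−6000)/15000 = 0.6000; (15000−9000)/15000 = 0.4000; (15000−11000)/15000 = 0.2667.
Squared: 0.3600; 0.1600; 0.0711.
Sum = 0.591111; P₂ = 0.591111 / 5 = 0.118.

0.118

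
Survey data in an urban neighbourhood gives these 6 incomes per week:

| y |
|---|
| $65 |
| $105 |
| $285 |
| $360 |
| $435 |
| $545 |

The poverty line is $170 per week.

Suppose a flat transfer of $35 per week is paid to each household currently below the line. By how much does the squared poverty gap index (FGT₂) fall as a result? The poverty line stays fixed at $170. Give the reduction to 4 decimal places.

Before: below the line — $65, $105; squared poverty gap index (FGT₂) = 0.087947.
After the $35 transfer: below the line — $100, $140; squared poverty gap index (FGT₂) = 0.033449.
Reduction = 0.087947 − 0.033449 = 0.0545.

0.0545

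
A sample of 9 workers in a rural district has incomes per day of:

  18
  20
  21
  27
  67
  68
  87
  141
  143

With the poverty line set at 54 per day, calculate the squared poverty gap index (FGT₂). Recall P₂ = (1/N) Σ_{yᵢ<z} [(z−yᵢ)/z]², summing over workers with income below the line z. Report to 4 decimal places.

Below z: 18, 20, 21, 27 (q = 4 of N = 9).
Shortfall ratios: (54−18)/54 = 0.6667; (54−20)/54 = 0.6296; (54−21)/54 = 0.6111; (54−27)/54 = 0.5000.
Squared: 0.4444; 0.3964; 0.3735; 0.2500.
Sum = 1.464335; P₂ = 1.464335 / 9 = 0.1627.

0.1627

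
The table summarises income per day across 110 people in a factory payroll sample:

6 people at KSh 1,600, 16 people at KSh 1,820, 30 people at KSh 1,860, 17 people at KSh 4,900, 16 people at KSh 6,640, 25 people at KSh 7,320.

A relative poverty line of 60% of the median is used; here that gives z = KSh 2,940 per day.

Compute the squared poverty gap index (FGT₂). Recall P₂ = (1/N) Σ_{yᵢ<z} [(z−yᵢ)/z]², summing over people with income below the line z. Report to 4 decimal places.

Below the line: 6×KSh 1,600, 16×KSh 1,820, 30×KSh 1,860 (q = 52 of N = 110).
Shortfall ratios: (2940−1600)/2940 = 0.4558 (×6); (2940−1820)/2940 = 0.3810 (×16); (2940−1860)/2940 = 0.3673 (×30).
Squared: 0.2077 (×6); 0.1451 (×16); 0.1349 (×30).
Sum = 7.616734; P₂ = 7.616734 / 110 = 0.0692.

0.0692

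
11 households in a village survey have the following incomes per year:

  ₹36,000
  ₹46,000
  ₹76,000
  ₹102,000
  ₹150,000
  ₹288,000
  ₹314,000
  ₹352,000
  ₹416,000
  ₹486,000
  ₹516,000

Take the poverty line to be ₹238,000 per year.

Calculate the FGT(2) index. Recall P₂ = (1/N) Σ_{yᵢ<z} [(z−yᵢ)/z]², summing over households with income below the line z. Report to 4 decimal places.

Below z: ₹36,000, ₹46,000, ₹76,000, ₹102,000, ₹150,000 (q = 5 of N = 11).
Normalized shortfalls: (238000−36000)/238000 = 0.8487; (238000−46000)/238000 = 0.8067; (238000−76000)/238000 = 0.6807; (238000−102000)/238000 = 0.5714; (238000−150000)/238000 = 0.3697.
Squared: 0.7204; 0.6508; 0.4633; 0.3265; 0.1367.
Sum = 2.297719; P₂ = 2.297719 / 11 = 0.2089.

0.2089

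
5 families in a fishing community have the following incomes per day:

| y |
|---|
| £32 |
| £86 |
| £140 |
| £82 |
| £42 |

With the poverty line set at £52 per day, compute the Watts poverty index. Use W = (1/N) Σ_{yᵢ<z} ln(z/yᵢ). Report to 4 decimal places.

Poor units: £32, £42 (q = 2 of N = 5).
ln(z/y) terms: ln(52/32) = 0.4855; ln(52/42) = 0.2136.
W = 0.699082 / 5 = 0.1398.

0.1398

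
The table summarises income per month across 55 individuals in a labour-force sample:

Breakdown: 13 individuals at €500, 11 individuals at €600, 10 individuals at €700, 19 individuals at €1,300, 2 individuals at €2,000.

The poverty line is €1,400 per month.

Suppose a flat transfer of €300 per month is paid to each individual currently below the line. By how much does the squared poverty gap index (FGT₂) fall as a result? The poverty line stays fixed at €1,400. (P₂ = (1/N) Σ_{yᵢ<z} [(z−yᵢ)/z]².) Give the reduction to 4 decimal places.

0.1264

Before: below the line — 13×€500, 11×€600, 10×€700, 19×€1,300; squared poverty gap index (FGT₂) = 0.210204.
After the €300 transfer: below the line — 13×€800, 11×€900, 10×€1,000; squared poverty gap index (FGT₂) = 0.083766.
Reduction = 0.210204 − 0.083766 = 0.1264.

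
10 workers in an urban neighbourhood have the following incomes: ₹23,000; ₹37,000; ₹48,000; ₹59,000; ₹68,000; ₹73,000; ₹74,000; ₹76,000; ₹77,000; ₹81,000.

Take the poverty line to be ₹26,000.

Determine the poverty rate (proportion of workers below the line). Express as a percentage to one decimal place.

10.0%

1 of the 10 workers have income below ₹26,000.
H = 1/10 = 10.0%.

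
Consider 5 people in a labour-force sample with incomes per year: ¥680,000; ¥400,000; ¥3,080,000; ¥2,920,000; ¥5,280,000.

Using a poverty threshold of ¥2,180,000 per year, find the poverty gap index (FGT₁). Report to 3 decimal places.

0.301

Incomes under z: ¥400,000, ¥680,000 (q = 2 of N = 5).
Normalized shortfalls: (2180000−400000)/2180000 = 0.8165; (2180000−680000)/2180000 = 0.6881.
Σ = 1.504587. Dividing by the full population N = 5 gives P₁ = 0.301.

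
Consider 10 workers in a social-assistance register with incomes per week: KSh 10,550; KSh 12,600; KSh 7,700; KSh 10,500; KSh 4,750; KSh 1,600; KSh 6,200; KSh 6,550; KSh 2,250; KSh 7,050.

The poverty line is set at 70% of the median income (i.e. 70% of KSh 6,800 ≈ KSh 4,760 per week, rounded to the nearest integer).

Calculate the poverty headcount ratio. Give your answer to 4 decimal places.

3 of the 10 workers have income below KSh 4,760.
H = 3/10 = 0.3000.

0.3000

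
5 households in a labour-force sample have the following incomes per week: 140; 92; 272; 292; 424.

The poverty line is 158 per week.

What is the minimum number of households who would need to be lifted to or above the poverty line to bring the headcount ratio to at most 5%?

Currently q = 2 of N = 5 are below the line (H = 0.400).
A headcount ratio of at most 5% allows at most ⌊0.05 × 5⌋ = 0 poor households.
So at least 2 − 0 = 2 must be lifted.

2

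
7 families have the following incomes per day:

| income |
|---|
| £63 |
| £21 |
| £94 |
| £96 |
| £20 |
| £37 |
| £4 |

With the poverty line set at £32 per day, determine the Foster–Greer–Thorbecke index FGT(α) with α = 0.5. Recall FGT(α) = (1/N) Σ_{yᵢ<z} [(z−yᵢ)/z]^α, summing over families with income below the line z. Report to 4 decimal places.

Below the line: £4, £20, £21 (q = 3 of N = 7).
Shortfall ratios: (32−4)/32 = 0.8750; (32−20)/32 = 0.3750; (32−21)/32 = 0.3438.
Raised to α = 0.5: 0.93541; 0.61237; 0.58630.
Sum = 2.134089; FGT(0.5) = 2.134089 / 7 = 0.3049.

0.3049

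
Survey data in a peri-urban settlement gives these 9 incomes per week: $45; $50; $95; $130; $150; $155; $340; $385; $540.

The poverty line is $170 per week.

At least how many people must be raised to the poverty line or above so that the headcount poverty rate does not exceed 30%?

4

6 of the 9 people are poor, so H = 6/9 = 0.667.
A headcount ratio of at most 30% allows at most ⌊0.30 × 9⌋ = 2 poor people.
So at least 6 − 2 = 4 must be lifted.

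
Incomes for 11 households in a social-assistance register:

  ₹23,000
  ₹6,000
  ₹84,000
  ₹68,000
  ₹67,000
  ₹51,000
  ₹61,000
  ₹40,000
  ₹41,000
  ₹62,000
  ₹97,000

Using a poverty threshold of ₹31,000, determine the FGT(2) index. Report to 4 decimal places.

Poor units: ₹6,000, ₹23,000 (q = 2 of N = 11).
Shortfall ratios: (31000−6000)/31000 = 0.8065; (31000−23000)/31000 = 0.2581.
Squared: 0.6504; 0.0666.
Sum = 0.716961; P₂ = 0.716961 / 11 = 0.0652.

0.0652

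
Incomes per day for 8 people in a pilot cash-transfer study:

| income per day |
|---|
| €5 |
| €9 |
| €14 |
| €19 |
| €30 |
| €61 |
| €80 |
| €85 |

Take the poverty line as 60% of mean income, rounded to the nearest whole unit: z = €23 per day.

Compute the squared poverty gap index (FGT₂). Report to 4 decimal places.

0.1458

Poor units: €5, €9, €14, €19 (q = 4 of N = 8).
Shortfall ratios: (23−5)/23 = 0.7826; (23−9)/23 = 0.6087; (23−14)/23 = 0.3913; (23−19)/23 = 0.1739.
Squared: 0.6125; 0.3705; 0.1531; 0.0302.
Sum = 1.166352; P₂ = 1.166352 / 8 = 0.1458.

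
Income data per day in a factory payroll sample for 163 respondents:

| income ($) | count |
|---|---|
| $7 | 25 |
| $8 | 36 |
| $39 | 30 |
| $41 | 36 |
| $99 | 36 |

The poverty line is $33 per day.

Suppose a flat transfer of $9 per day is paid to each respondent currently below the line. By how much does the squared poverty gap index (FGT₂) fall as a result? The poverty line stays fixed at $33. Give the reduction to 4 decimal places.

0.1293

Before: below the line — 25×$7, 36×$8; squared poverty gap index (FGT₂) = 0.221963.
After the $9 transfer: below the line — 25×$16, 36×$17; squared poverty gap index (FGT₂) = 0.092622.
Reduction = 0.221963 − 0.092622 = 0.1293.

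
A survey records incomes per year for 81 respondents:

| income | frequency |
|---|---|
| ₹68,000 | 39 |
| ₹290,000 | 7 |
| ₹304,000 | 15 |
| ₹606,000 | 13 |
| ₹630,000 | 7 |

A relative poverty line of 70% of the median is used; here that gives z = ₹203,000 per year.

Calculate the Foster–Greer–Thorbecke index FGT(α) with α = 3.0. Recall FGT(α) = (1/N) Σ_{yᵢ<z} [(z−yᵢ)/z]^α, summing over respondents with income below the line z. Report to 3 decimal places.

0.142

Poor units: 39×₹68,000 (q = 39 of N = 81).
Gap ratios (z−y)/z: (203000−68000)/203000 = 0.6650 (×39).
Raised to α = 3.0: 0.29411 (×39).
Sum = 11.470380; FGT(3.0) = 11.470380 / 81 = 0.142.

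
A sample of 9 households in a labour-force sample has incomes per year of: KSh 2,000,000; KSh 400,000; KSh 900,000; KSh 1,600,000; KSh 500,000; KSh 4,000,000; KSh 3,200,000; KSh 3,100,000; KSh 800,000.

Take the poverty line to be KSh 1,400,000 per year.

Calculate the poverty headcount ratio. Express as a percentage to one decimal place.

4 of the 9 households have income below KSh 1,400,000.
H = 4/9 = 44.4%.

44.4%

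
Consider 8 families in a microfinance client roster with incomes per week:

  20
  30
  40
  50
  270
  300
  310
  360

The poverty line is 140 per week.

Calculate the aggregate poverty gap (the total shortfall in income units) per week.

Poor units: 20, 30, 40, 50 (q = 4 of N = 8).
Individual gaps: 140−20 = 120; 140−30 = 110; 140−40 = 100; 140−50 = 90.
Aggregate gap = 420.

420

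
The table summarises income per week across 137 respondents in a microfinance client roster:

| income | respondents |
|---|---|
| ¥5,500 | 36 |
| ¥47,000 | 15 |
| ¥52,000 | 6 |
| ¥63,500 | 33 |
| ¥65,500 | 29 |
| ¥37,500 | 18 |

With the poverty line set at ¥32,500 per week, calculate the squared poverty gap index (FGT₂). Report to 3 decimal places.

0.181

Poor units: 36×¥5,500 (q = 36 of N = 137).
Shortfall ratios: (32500−5500)/32500 = 0.8308 (×36).
Squared: 0.6902 (×36).
Sum = 24.846391; P₂ = 24.846391 / 137 = 0.181.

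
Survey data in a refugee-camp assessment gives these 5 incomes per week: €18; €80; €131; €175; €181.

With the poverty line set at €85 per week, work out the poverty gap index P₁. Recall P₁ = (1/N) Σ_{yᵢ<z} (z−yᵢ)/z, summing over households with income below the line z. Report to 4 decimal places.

Poor units: €18, €80 (q = 2 of N = 5).
Shortfall ratios: (85−18)/85 = 0.7882; (85−80)/85 = 0.0588.
Σ = 0.847059. Dividing by the full population N = 5 gives P₁ = 0.1694.

0.1694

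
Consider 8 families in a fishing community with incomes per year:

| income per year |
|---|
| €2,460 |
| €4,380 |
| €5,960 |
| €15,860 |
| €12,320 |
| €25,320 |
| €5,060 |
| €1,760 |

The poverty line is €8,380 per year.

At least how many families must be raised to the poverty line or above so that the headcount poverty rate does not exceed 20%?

5 of the 8 families are poor, so H = 5/8 = 0.625.
A headcount ratio of at most 20% allows at most ⌊0.20 × 8⌋ = 1 poor families.
So at least 5 − 1 = 4 must be lifted.

4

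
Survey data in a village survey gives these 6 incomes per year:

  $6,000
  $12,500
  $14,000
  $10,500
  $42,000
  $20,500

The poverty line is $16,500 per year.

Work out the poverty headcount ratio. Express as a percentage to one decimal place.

66.7%

4 of the 6 workers have income below $16,500.
H = 4/6 = 66.7%.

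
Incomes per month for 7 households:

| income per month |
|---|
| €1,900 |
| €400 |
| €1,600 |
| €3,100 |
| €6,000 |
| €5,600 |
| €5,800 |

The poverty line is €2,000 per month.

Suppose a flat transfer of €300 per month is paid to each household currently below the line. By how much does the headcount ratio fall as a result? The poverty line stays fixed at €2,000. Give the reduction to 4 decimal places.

Before: below the line — €400, €1,600, €1,900; headcount ratio = 0.428571.
After the €300 transfer: below the line — €700, €1,900; headcount ratio = 0.285714.
Reduction = 0.428571 − 0.285714 = 0.1429.

0.1429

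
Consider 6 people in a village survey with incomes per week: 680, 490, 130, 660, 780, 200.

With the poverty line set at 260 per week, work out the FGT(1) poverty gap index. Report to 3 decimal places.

0.122

Poor units: 130, 200 (q = 2 of N = 6).
Gap ratios (z−y)/z: (260−130)/260 = 0.5000; (260−200)/260 = 0.2308.
Sum of shortfalls = 0.730769; P₁ averages over all N: 0.730769 / 6 = 0.122.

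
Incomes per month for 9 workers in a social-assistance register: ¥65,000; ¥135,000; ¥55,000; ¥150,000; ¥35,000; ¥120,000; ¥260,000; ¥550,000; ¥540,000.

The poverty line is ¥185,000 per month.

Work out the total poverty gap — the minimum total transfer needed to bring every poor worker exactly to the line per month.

Below z: ¥35,000, ¥55,000, ¥65,000, ¥120,000, ¥135,000, ¥150,000 (q = 6 of N = 9).
Individual gaps: 185000−35000 = 150000; 185000−55000 = 130000; 185000−65000 = 120000; 185000−120000 = 65000; 185000−135000 = 50000; 185000−150000 = 35000.
Aggregate gap = ¥550,000.

¥550,000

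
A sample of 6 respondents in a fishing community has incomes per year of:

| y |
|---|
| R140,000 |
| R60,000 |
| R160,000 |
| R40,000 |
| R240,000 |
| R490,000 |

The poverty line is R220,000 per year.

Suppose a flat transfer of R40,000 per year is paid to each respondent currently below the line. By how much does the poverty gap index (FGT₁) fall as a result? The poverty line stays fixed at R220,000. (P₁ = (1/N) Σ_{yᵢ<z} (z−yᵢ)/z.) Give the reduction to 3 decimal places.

0.121

Before: below the line — R40,000, R60,000, R140,000, R160,000; poverty gap index (FGT₁) = 0.36364.
After the R40,000 transfer: below the line — R80,000, R100,000, R180,000, R200,000; poverty gap index (FGT₁) = 0.24242.
Reduction = 0.36364 − 0.24242 = 0.121.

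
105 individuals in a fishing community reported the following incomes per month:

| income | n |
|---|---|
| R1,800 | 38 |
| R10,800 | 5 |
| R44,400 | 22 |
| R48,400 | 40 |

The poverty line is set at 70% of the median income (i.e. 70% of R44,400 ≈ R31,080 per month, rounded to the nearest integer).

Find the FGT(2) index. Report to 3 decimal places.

0.341

Below z: 38×R1,800, 5×R10,800 (q = 43 of N = 105).
Normalized shortfalls: (31080−1800)/31080 = 0.9421 (×38); (31080−10800)/31080 = 0.6525 (×5).
Squared: 0.8875 (×38); 0.4258 (×5).
Sum = 35.854758; P₂ = 35.854758 / 105 = 0.341.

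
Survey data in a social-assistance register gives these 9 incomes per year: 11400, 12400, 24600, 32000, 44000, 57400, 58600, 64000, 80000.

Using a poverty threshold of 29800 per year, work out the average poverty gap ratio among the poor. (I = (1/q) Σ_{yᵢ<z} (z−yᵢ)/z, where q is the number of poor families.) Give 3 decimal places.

0.459

Below z: 11400, 12400, 24600 (q = 3 of N = 9).
Shortfall ratios (z−y)/z: 0.6174, 0.5839, 0.1745; sum = 1.375839.
I averages over the q = 3 poor units only: 1.375839 / 3 = 0.459.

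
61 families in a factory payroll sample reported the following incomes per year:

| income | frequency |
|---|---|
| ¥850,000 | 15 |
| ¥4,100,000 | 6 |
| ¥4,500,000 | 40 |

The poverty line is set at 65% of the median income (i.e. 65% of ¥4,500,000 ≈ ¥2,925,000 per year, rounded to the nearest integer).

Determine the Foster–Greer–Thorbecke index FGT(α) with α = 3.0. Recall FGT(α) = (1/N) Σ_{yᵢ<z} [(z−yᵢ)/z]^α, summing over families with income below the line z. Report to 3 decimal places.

Poor units: 15×¥850,000 (q = 15 of N = 61).
Normalized shortfalls: (2925000−850000)/2925000 = 0.7094 (×15).
Raised to α = 3.0: 0.35701 (×15).
Sum = 5.355105; FGT(3.0) = 5.355105 / 61 = 0.088.

0.088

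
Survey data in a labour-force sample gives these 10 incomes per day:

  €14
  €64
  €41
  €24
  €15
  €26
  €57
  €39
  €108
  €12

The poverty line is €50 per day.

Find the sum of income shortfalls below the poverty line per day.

€179

Below z: €12, €14, €15, €24, €26, €39, €41 (q = 7 of N = 10).
Individual gaps: 50−12 = 38; 50−14 = 36; 50−15 = 35; 50−24 = 26; 50−26 = 24; 50−39 = 11; 50−41 = 9.
Aggregate gap = €179.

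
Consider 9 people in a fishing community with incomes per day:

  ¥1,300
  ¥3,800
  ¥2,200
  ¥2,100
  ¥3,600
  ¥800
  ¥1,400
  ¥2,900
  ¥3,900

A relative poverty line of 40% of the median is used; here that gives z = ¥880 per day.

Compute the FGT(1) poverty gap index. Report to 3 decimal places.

Poor units: ¥800 (q = 1 of N = 9).
Gap ratios (z−y)/z: (880−800)/880 = 0.0909.
Sum of shortfalls = 0.090909; P₁ averages over all N: 0.090909 / 9 = 0.010.

0.010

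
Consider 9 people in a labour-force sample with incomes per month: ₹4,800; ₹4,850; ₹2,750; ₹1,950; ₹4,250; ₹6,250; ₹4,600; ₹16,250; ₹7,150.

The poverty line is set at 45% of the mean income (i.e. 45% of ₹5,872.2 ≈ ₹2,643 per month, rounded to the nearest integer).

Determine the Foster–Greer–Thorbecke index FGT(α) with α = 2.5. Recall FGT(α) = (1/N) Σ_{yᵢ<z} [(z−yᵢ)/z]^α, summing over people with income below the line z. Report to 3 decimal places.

0.004

Below the line: ₹1,950 (q = 1 of N = 9).
Shortfall ratios: (2643−1950)/2643 = 0.2622.
Raised to α = 2.5: 0.03520.
Sum = 0.035204; FGT(2.5) = 0.035204 / 9 = 0.004.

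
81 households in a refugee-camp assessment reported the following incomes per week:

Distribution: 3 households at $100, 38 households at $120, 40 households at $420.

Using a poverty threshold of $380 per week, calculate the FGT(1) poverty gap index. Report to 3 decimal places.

0.348

Below z: 3×$100, 38×$120 (q = 41 of N = 81).
Shortfall ratios: (380−100)/380 = 0.7368 (×3); (380−120)/380 = 0.6842 (×38).
Sum of shortfalls = 28.210526; P₁ averages over all N: 28.210526 / 81 = 0.348.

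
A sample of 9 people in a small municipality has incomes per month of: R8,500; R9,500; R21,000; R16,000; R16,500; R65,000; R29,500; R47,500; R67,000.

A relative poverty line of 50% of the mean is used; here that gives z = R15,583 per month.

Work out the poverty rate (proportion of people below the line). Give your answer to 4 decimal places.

0.2222

2 of the 9 people have income below R15,583.
H = 2/9 = 0.2222.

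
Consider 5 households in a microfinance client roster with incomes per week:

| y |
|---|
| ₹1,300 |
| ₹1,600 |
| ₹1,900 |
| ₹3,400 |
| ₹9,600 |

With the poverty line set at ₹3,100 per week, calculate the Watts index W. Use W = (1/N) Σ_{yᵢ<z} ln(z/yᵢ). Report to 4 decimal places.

Incomes under z: ₹1,300, ₹1,600, ₹1,900 (q = 3 of N = 5).
Log gaps: ln(3100/1300) = 0.8690; ln(3100/1600) = 0.6614; ln(3100/1900) = 0.4895.
W = 2.019985 / 5 = 0.4040.

0.4040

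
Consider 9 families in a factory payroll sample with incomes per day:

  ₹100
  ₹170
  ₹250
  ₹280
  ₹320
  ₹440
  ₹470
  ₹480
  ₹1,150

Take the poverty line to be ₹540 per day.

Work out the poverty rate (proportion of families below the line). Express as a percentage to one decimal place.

8 of the 9 families have income below ₹540.
H = 8/9 = 88.9%.

88.9%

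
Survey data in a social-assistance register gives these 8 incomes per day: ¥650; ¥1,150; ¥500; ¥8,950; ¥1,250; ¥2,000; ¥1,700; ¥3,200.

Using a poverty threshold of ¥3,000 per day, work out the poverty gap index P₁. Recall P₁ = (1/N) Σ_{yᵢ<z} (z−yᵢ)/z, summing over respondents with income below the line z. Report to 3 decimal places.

0.448

Below z: ¥500, ¥650, ¥1,150, ¥1,250, ¥1,700, ¥2,000 (q = 6 of N = 8).
Shortfall ratios: (3000−500)/3000 = 0.8333; (3000−650)/3000 = 0.7833; (3000−1150)/3000 = 0.6167; (3000−1250)/3000 = 0.5833; (3000−1700)/3000 = 0.4333; (3000−2000)/3000 = 0.3333.
Sum of shortfalls = 3.583333; P₁ averages over all N: 3.583333 / 8 = 0.448.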